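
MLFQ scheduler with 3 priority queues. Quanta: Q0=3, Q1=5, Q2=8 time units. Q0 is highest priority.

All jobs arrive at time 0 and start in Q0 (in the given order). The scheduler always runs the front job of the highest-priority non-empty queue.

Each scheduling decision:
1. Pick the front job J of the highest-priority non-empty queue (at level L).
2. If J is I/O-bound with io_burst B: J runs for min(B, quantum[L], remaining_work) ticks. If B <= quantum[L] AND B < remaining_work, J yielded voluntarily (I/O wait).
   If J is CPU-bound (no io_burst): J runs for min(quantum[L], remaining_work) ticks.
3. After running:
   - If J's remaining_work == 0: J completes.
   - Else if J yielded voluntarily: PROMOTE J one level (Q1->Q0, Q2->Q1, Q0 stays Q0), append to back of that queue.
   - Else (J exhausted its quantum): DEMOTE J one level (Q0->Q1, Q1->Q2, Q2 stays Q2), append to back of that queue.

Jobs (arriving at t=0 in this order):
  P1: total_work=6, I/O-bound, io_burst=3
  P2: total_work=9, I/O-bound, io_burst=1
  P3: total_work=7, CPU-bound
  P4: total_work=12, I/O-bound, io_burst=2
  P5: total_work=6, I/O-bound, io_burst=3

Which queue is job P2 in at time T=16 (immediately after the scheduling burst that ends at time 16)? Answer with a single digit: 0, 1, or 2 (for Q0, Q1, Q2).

t=0-3: P1@Q0 runs 3, rem=3, I/O yield, promote→Q0. Q0=[P2,P3,P4,P5,P1] Q1=[] Q2=[]
t=3-4: P2@Q0 runs 1, rem=8, I/O yield, promote→Q0. Q0=[P3,P4,P5,P1,P2] Q1=[] Q2=[]
t=4-7: P3@Q0 runs 3, rem=4, quantum used, demote→Q1. Q0=[P4,P5,P1,P2] Q1=[P3] Q2=[]
t=7-9: P4@Q0 runs 2, rem=10, I/O yield, promote→Q0. Q0=[P5,P1,P2,P4] Q1=[P3] Q2=[]
t=9-12: P5@Q0 runs 3, rem=3, I/O yield, promote→Q0. Q0=[P1,P2,P4,P5] Q1=[P3] Q2=[]
t=12-15: P1@Q0 runs 3, rem=0, completes. Q0=[P2,P4,P5] Q1=[P3] Q2=[]
t=15-16: P2@Q0 runs 1, rem=7, I/O yield, promote→Q0. Q0=[P4,P5,P2] Q1=[P3] Q2=[]
t=16-18: P4@Q0 runs 2, rem=8, I/O yield, promote→Q0. Q0=[P5,P2,P4] Q1=[P3] Q2=[]
t=18-21: P5@Q0 runs 3, rem=0, completes. Q0=[P2,P4] Q1=[P3] Q2=[]
t=21-22: P2@Q0 runs 1, rem=6, I/O yield, promote→Q0. Q0=[P4,P2] Q1=[P3] Q2=[]
t=22-24: P4@Q0 runs 2, rem=6, I/O yield, promote→Q0. Q0=[P2,P4] Q1=[P3] Q2=[]
t=24-25: P2@Q0 runs 1, rem=5, I/O yield, promote→Q0. Q0=[P4,P2] Q1=[P3] Q2=[]
t=25-27: P4@Q0 runs 2, rem=4, I/O yield, promote→Q0. Q0=[P2,P4] Q1=[P3] Q2=[]
t=27-28: P2@Q0 runs 1, rem=4, I/O yield, promote→Q0. Q0=[P4,P2] Q1=[P3] Q2=[]
t=28-30: P4@Q0 runs 2, rem=2, I/O yield, promote→Q0. Q0=[P2,P4] Q1=[P3] Q2=[]
t=30-31: P2@Q0 runs 1, rem=3, I/O yield, promote→Q0. Q0=[P4,P2] Q1=[P3] Q2=[]
t=31-33: P4@Q0 runs 2, rem=0, completes. Q0=[P2] Q1=[P3] Q2=[]
t=33-34: P2@Q0 runs 1, rem=2, I/O yield, promote→Q0. Q0=[P2] Q1=[P3] Q2=[]
t=34-35: P2@Q0 runs 1, rem=1, I/O yield, promote→Q0. Q0=[P2] Q1=[P3] Q2=[]
t=35-36: P2@Q0 runs 1, rem=0, completes. Q0=[] Q1=[P3] Q2=[]
t=36-40: P3@Q1 runs 4, rem=0, completes. Q0=[] Q1=[] Q2=[]

Answer: 0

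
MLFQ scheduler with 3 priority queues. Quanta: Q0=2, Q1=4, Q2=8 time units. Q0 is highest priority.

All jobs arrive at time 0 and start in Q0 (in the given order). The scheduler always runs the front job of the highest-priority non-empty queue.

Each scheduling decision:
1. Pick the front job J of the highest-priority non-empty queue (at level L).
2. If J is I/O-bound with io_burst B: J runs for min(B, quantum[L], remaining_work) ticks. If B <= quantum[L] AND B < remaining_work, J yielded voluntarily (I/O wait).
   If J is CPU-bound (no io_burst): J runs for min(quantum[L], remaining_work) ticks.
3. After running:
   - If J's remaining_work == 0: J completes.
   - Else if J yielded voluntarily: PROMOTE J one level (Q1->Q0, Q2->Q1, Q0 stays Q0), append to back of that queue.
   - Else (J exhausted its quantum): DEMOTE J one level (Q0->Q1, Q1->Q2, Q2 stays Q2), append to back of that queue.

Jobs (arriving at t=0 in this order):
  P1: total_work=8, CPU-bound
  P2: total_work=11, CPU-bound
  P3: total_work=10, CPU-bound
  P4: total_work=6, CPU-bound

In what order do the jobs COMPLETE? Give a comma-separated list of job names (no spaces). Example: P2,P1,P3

t=0-2: P1@Q0 runs 2, rem=6, quantum used, demote→Q1. Q0=[P2,P3,P4] Q1=[P1] Q2=[]
t=2-4: P2@Q0 runs 2, rem=9, quantum used, demote→Q1. Q0=[P3,P4] Q1=[P1,P2] Q2=[]
t=4-6: P3@Q0 runs 2, rem=8, quantum used, demote→Q1. Q0=[P4] Q1=[P1,P2,P3] Q2=[]
t=6-8: P4@Q0 runs 2, rem=4, quantum used, demote→Q1. Q0=[] Q1=[P1,P2,P3,P4] Q2=[]
t=8-12: P1@Q1 runs 4, rem=2, quantum used, demote→Q2. Q0=[] Q1=[P2,P3,P4] Q2=[P1]
t=12-16: P2@Q1 runs 4, rem=5, quantum used, demote→Q2. Q0=[] Q1=[P3,P4] Q2=[P1,P2]
t=16-20: P3@Q1 runs 4, rem=4, quantum used, demote→Q2. Q0=[] Q1=[P4] Q2=[P1,P2,P3]
t=20-24: P4@Q1 runs 4, rem=0, completes. Q0=[] Q1=[] Q2=[P1,P2,P3]
t=24-26: P1@Q2 runs 2, rem=0, completes. Q0=[] Q1=[] Q2=[P2,P3]
t=26-31: P2@Q2 runs 5, rem=0, completes. Q0=[] Q1=[] Q2=[P3]
t=31-35: P3@Q2 runs 4, rem=0, completes. Q0=[] Q1=[] Q2=[]

Answer: P4,P1,P2,P3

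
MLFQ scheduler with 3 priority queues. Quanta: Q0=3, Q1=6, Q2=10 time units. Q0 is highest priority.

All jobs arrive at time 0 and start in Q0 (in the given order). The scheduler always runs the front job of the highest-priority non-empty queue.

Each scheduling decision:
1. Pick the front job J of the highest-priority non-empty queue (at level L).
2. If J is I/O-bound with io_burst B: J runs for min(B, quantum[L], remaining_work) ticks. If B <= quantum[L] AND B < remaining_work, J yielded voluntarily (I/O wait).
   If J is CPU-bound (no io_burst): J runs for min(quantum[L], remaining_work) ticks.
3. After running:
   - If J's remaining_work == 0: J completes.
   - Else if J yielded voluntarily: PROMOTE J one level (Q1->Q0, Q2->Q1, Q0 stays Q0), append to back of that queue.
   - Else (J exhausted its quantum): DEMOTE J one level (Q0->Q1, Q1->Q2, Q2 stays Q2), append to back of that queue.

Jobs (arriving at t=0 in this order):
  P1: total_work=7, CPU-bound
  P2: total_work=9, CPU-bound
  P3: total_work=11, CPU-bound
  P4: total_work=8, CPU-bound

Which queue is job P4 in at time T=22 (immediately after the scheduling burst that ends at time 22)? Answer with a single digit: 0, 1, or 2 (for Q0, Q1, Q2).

Answer: 1

Derivation:
t=0-3: P1@Q0 runs 3, rem=4, quantum used, demote→Q1. Q0=[P2,P3,P4] Q1=[P1] Q2=[]
t=3-6: P2@Q0 runs 3, rem=6, quantum used, demote→Q1. Q0=[P3,P4] Q1=[P1,P2] Q2=[]
t=6-9: P3@Q0 runs 3, rem=8, quantum used, demote→Q1. Q0=[P4] Q1=[P1,P2,P3] Q2=[]
t=9-12: P4@Q0 runs 3, rem=5, quantum used, demote→Q1. Q0=[] Q1=[P1,P2,P3,P4] Q2=[]
t=12-16: P1@Q1 runs 4, rem=0, completes. Q0=[] Q1=[P2,P3,P4] Q2=[]
t=16-22: P2@Q1 runs 6, rem=0, completes. Q0=[] Q1=[P3,P4] Q2=[]
t=22-28: P3@Q1 runs 6, rem=2, quantum used, demote→Q2. Q0=[] Q1=[P4] Q2=[P3]
t=28-33: P4@Q1 runs 5, rem=0, completes. Q0=[] Q1=[] Q2=[P3]
t=33-35: P3@Q2 runs 2, rem=0, completes. Q0=[] Q1=[] Q2=[]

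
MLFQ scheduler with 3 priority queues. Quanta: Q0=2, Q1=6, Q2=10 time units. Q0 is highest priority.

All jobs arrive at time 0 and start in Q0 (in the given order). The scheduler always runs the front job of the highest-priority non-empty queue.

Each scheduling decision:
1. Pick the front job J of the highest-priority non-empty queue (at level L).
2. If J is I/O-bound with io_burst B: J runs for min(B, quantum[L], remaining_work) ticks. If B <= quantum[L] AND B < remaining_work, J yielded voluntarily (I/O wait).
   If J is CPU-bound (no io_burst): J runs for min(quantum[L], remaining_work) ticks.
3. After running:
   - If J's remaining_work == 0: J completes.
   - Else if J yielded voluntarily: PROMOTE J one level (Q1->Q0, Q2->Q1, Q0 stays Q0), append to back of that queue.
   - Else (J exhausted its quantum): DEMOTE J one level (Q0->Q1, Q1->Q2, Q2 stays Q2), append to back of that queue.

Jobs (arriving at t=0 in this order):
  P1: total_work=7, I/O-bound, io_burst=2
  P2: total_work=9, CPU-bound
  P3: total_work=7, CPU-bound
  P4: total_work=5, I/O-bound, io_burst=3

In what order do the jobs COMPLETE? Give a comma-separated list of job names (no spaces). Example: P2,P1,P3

Answer: P1,P3,P4,P2

Derivation:
t=0-2: P1@Q0 runs 2, rem=5, I/O yield, promote→Q0. Q0=[P2,P3,P4,P1] Q1=[] Q2=[]
t=2-4: P2@Q0 runs 2, rem=7, quantum used, demote→Q1. Q0=[P3,P4,P1] Q1=[P2] Q2=[]
t=4-6: P3@Q0 runs 2, rem=5, quantum used, demote→Q1. Q0=[P4,P1] Q1=[P2,P3] Q2=[]
t=6-8: P4@Q0 runs 2, rem=3, quantum used, demote→Q1. Q0=[P1] Q1=[P2,P3,P4] Q2=[]
t=8-10: P1@Q0 runs 2, rem=3, I/O yield, promote→Q0. Q0=[P1] Q1=[P2,P3,P4] Q2=[]
t=10-12: P1@Q0 runs 2, rem=1, I/O yield, promote→Q0. Q0=[P1] Q1=[P2,P3,P4] Q2=[]
t=12-13: P1@Q0 runs 1, rem=0, completes. Q0=[] Q1=[P2,P3,P4] Q2=[]
t=13-19: P2@Q1 runs 6, rem=1, quantum used, demote→Q2. Q0=[] Q1=[P3,P4] Q2=[P2]
t=19-24: P3@Q1 runs 5, rem=0, completes. Q0=[] Q1=[P4] Q2=[P2]
t=24-27: P4@Q1 runs 3, rem=0, completes. Q0=[] Q1=[] Q2=[P2]
t=27-28: P2@Q2 runs 1, rem=0, completes. Q0=[] Q1=[] Q2=[]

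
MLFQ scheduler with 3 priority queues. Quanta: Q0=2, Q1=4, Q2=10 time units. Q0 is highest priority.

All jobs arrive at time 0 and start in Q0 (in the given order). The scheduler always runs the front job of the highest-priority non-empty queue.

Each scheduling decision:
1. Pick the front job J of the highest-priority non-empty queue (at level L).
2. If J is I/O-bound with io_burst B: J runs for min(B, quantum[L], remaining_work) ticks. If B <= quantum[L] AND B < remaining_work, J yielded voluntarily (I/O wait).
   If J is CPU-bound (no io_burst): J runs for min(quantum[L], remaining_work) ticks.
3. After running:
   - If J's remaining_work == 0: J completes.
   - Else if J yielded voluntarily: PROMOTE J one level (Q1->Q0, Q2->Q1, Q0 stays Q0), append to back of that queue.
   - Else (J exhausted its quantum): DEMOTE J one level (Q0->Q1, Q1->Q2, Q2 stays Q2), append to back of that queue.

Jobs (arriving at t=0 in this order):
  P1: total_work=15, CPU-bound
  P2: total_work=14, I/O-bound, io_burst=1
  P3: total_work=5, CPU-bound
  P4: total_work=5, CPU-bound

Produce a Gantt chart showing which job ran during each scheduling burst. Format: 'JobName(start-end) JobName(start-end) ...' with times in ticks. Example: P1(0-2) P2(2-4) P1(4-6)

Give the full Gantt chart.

Answer: P1(0-2) P2(2-3) P3(3-5) P4(5-7) P2(7-8) P2(8-9) P2(9-10) P2(10-11) P2(11-12) P2(12-13) P2(13-14) P2(14-15) P2(15-16) P2(16-17) P2(17-18) P2(18-19) P2(19-20) P1(20-24) P3(24-27) P4(27-30) P1(30-39)

Derivation:
t=0-2: P1@Q0 runs 2, rem=13, quantum used, demote→Q1. Q0=[P2,P3,P4] Q1=[P1] Q2=[]
t=2-3: P2@Q0 runs 1, rem=13, I/O yield, promote→Q0. Q0=[P3,P4,P2] Q1=[P1] Q2=[]
t=3-5: P3@Q0 runs 2, rem=3, quantum used, demote→Q1. Q0=[P4,P2] Q1=[P1,P3] Q2=[]
t=5-7: P4@Q0 runs 2, rem=3, quantum used, demote→Q1. Q0=[P2] Q1=[P1,P3,P4] Q2=[]
t=7-8: P2@Q0 runs 1, rem=12, I/O yield, promote→Q0. Q0=[P2] Q1=[P1,P3,P4] Q2=[]
t=8-9: P2@Q0 runs 1, rem=11, I/O yield, promote→Q0. Q0=[P2] Q1=[P1,P3,P4] Q2=[]
t=9-10: P2@Q0 runs 1, rem=10, I/O yield, promote→Q0. Q0=[P2] Q1=[P1,P3,P4] Q2=[]
t=10-11: P2@Q0 runs 1, rem=9, I/O yield, promote→Q0. Q0=[P2] Q1=[P1,P3,P4] Q2=[]
t=11-12: P2@Q0 runs 1, rem=8, I/O yield, promote→Q0. Q0=[P2] Q1=[P1,P3,P4] Q2=[]
t=12-13: P2@Q0 runs 1, rem=7, I/O yield, promote→Q0. Q0=[P2] Q1=[P1,P3,P4] Q2=[]
t=13-14: P2@Q0 runs 1, rem=6, I/O yield, promote→Q0. Q0=[P2] Q1=[P1,P3,P4] Q2=[]
t=14-15: P2@Q0 runs 1, rem=5, I/O yield, promote→Q0. Q0=[P2] Q1=[P1,P3,P4] Q2=[]
t=15-16: P2@Q0 runs 1, rem=4, I/O yield, promote→Q0. Q0=[P2] Q1=[P1,P3,P4] Q2=[]
t=16-17: P2@Q0 runs 1, rem=3, I/O yield, promote→Q0. Q0=[P2] Q1=[P1,P3,P4] Q2=[]
t=17-18: P2@Q0 runs 1, rem=2, I/O yield, promote→Q0. Q0=[P2] Q1=[P1,P3,P4] Q2=[]
t=18-19: P2@Q0 runs 1, rem=1, I/O yield, promote→Q0. Q0=[P2] Q1=[P1,P3,P4] Q2=[]
t=19-20: P2@Q0 runs 1, rem=0, completes. Q0=[] Q1=[P1,P3,P4] Q2=[]
t=20-24: P1@Q1 runs 4, rem=9, quantum used, demote→Q2. Q0=[] Q1=[P3,P4] Q2=[P1]
t=24-27: P3@Q1 runs 3, rem=0, completes. Q0=[] Q1=[P4] Q2=[P1]
t=27-30: P4@Q1 runs 3, rem=0, completes. Q0=[] Q1=[] Q2=[P1]
t=30-39: P1@Q2 runs 9, rem=0, completes. Q0=[] Q1=[] Q2=[]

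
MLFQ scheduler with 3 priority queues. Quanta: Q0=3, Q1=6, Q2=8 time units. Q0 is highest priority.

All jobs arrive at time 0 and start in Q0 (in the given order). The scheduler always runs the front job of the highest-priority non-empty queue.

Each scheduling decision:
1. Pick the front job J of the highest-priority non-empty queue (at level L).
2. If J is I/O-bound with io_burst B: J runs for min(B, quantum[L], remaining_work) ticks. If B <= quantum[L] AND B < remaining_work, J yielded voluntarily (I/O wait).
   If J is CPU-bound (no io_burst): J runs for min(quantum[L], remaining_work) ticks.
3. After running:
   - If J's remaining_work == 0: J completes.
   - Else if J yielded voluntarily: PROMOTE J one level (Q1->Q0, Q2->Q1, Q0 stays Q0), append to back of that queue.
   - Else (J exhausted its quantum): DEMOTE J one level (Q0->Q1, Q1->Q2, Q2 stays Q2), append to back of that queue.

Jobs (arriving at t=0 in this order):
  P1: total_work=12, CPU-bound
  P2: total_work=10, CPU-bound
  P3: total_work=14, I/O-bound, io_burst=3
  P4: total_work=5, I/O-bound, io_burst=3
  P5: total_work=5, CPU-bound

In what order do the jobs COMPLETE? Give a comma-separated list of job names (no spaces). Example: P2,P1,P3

t=0-3: P1@Q0 runs 3, rem=9, quantum used, demote→Q1. Q0=[P2,P3,P4,P5] Q1=[P1] Q2=[]
t=3-6: P2@Q0 runs 3, rem=7, quantum used, demote→Q1. Q0=[P3,P4,P5] Q1=[P1,P2] Q2=[]
t=6-9: P3@Q0 runs 3, rem=11, I/O yield, promote→Q0. Q0=[P4,P5,P3] Q1=[P1,P2] Q2=[]
t=9-12: P4@Q0 runs 3, rem=2, I/O yield, promote→Q0. Q0=[P5,P3,P4] Q1=[P1,P2] Q2=[]
t=12-15: P5@Q0 runs 3, rem=2, quantum used, demote→Q1. Q0=[P3,P4] Q1=[P1,P2,P5] Q2=[]
t=15-18: P3@Q0 runs 3, rem=8, I/O yield, promote→Q0. Q0=[P4,P3] Q1=[P1,P2,P5] Q2=[]
t=18-20: P4@Q0 runs 2, rem=0, completes. Q0=[P3] Q1=[P1,P2,P5] Q2=[]
t=20-23: P3@Q0 runs 3, rem=5, I/O yield, promote→Q0. Q0=[P3] Q1=[P1,P2,P5] Q2=[]
t=23-26: P3@Q0 runs 3, rem=2, I/O yield, promote→Q0. Q0=[P3] Q1=[P1,P2,P5] Q2=[]
t=26-28: P3@Q0 runs 2, rem=0, completes. Q0=[] Q1=[P1,P2,P5] Q2=[]
t=28-34: P1@Q1 runs 6, rem=3, quantum used, demote→Q2. Q0=[] Q1=[P2,P5] Q2=[P1]
t=34-40: P2@Q1 runs 6, rem=1, quantum used, demote→Q2. Q0=[] Q1=[P5] Q2=[P1,P2]
t=40-42: P5@Q1 runs 2, rem=0, completes. Q0=[] Q1=[] Q2=[P1,P2]
t=42-45: P1@Q2 runs 3, rem=0, completes. Q0=[] Q1=[] Q2=[P2]
t=45-46: P2@Q2 runs 1, rem=0, completes. Q0=[] Q1=[] Q2=[]

Answer: P4,P3,P5,P1,P2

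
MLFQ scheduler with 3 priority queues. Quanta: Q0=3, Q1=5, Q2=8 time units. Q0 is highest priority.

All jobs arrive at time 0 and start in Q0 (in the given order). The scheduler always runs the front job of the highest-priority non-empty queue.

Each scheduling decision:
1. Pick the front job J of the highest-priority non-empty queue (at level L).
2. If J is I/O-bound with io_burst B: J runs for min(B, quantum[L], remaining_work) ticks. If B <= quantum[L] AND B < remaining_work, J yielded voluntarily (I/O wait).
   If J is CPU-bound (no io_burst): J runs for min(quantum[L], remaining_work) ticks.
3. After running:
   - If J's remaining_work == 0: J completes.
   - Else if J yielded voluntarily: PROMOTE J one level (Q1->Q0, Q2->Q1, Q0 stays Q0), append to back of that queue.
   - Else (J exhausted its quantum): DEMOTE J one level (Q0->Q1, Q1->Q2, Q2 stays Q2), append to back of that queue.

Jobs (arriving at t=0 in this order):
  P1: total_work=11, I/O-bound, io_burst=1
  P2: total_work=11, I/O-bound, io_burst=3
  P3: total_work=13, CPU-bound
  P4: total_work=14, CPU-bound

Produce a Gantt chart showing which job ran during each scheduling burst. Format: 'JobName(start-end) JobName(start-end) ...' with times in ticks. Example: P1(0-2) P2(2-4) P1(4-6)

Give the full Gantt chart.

t=0-1: P1@Q0 runs 1, rem=10, I/O yield, promote→Q0. Q0=[P2,P3,P4,P1] Q1=[] Q2=[]
t=1-4: P2@Q0 runs 3, rem=8, I/O yield, promote→Q0. Q0=[P3,P4,P1,P2] Q1=[] Q2=[]
t=4-7: P3@Q0 runs 3, rem=10, quantum used, demote→Q1. Q0=[P4,P1,P2] Q1=[P3] Q2=[]
t=7-10: P4@Q0 runs 3, rem=11, quantum used, demote→Q1. Q0=[P1,P2] Q1=[P3,P4] Q2=[]
t=10-11: P1@Q0 runs 1, rem=9, I/O yield, promote→Q0. Q0=[P2,P1] Q1=[P3,P4] Q2=[]
t=11-14: P2@Q0 runs 3, rem=5, I/O yield, promote→Q0. Q0=[P1,P2] Q1=[P3,P4] Q2=[]
t=14-15: P1@Q0 runs 1, rem=8, I/O yield, promote→Q0. Q0=[P2,P1] Q1=[P3,P4] Q2=[]
t=15-18: P2@Q0 runs 3, rem=2, I/O yield, promote→Q0. Q0=[P1,P2] Q1=[P3,P4] Q2=[]
t=18-19: P1@Q0 runs 1, rem=7, I/O yield, promote→Q0. Q0=[P2,P1] Q1=[P3,P4] Q2=[]
t=19-21: P2@Q0 runs 2, rem=0, completes. Q0=[P1] Q1=[P3,P4] Q2=[]
t=21-22: P1@Q0 runs 1, rem=6, I/O yield, promote→Q0. Q0=[P1] Q1=[P3,P4] Q2=[]
t=22-23: P1@Q0 runs 1, rem=5, I/O yield, promote→Q0. Q0=[P1] Q1=[P3,P4] Q2=[]
t=23-24: P1@Q0 runs 1, rem=4, I/O yield, promote→Q0. Q0=[P1] Q1=[P3,P4] Q2=[]
t=24-25: P1@Q0 runs 1, rem=3, I/O yield, promote→Q0. Q0=[P1] Q1=[P3,P4] Q2=[]
t=25-26: P1@Q0 runs 1, rem=2, I/O yield, promote→Q0. Q0=[P1] Q1=[P3,P4] Q2=[]
t=26-27: P1@Q0 runs 1, rem=1, I/O yield, promote→Q0. Q0=[P1] Q1=[P3,P4] Q2=[]
t=27-28: P1@Q0 runs 1, rem=0, completes. Q0=[] Q1=[P3,P4] Q2=[]
t=28-33: P3@Q1 runs 5, rem=5, quantum used, demote→Q2. Q0=[] Q1=[P4] Q2=[P3]
t=33-38: P4@Q1 runs 5, rem=6, quantum used, demote→Q2. Q0=[] Q1=[] Q2=[P3,P4]
t=38-43: P3@Q2 runs 5, rem=0, completes. Q0=[] Q1=[] Q2=[P4]
t=43-49: P4@Q2 runs 6, rem=0, completes. Q0=[] Q1=[] Q2=[]

Answer: P1(0-1) P2(1-4) P3(4-7) P4(7-10) P1(10-11) P2(11-14) P1(14-15) P2(15-18) P1(18-19) P2(19-21) P1(21-22) P1(22-23) P1(23-24) P1(24-25) P1(25-26) P1(26-27) P1(27-28) P3(28-33) P4(33-38) P3(38-43) P4(43-49)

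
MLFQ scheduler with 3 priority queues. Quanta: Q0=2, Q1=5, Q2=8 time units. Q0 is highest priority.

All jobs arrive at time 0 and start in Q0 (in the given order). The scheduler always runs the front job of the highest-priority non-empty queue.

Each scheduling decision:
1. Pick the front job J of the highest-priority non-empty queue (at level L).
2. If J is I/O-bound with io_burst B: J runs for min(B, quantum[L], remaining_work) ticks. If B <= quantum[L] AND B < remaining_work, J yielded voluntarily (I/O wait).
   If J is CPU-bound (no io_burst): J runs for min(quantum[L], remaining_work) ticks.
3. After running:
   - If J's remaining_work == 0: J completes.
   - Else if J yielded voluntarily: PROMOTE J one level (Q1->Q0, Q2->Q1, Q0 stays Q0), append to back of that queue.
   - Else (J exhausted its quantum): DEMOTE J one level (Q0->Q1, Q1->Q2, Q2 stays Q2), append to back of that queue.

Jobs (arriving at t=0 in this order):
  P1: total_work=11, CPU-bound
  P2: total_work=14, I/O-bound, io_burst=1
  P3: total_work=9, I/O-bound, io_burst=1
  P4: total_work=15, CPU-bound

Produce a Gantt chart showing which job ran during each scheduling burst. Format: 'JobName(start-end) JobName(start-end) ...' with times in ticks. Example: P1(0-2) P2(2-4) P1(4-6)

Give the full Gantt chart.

Answer: P1(0-2) P2(2-3) P3(3-4) P4(4-6) P2(6-7) P3(7-8) P2(8-9) P3(9-10) P2(10-11) P3(11-12) P2(12-13) P3(13-14) P2(14-15) P3(15-16) P2(16-17) P3(17-18) P2(18-19) P3(19-20) P2(20-21) P3(21-22) P2(22-23) P2(23-24) P2(24-25) P2(25-26) P2(26-27) P1(27-32) P4(32-37) P1(37-41) P4(41-49)

Derivation:
t=0-2: P1@Q0 runs 2, rem=9, quantum used, demote→Q1. Q0=[P2,P3,P4] Q1=[P1] Q2=[]
t=2-3: P2@Q0 runs 1, rem=13, I/O yield, promote→Q0. Q0=[P3,P4,P2] Q1=[P1] Q2=[]
t=3-4: P3@Q0 runs 1, rem=8, I/O yield, promote→Q0. Q0=[P4,P2,P3] Q1=[P1] Q2=[]
t=4-6: P4@Q0 runs 2, rem=13, quantum used, demote→Q1. Q0=[P2,P3] Q1=[P1,P4] Q2=[]
t=6-7: P2@Q0 runs 1, rem=12, I/O yield, promote→Q0. Q0=[P3,P2] Q1=[P1,P4] Q2=[]
t=7-8: P3@Q0 runs 1, rem=7, I/O yield, promote→Q0. Q0=[P2,P3] Q1=[P1,P4] Q2=[]
t=8-9: P2@Q0 runs 1, rem=11, I/O yield, promote→Q0. Q0=[P3,P2] Q1=[P1,P4] Q2=[]
t=9-10: P3@Q0 runs 1, rem=6, I/O yield, promote→Q0. Q0=[P2,P3] Q1=[P1,P4] Q2=[]
t=10-11: P2@Q0 runs 1, rem=10, I/O yield, promote→Q0. Q0=[P3,P2] Q1=[P1,P4] Q2=[]
t=11-12: P3@Q0 runs 1, rem=5, I/O yield, promote→Q0. Q0=[P2,P3] Q1=[P1,P4] Q2=[]
t=12-13: P2@Q0 runs 1, rem=9, I/O yield, promote→Q0. Q0=[P3,P2] Q1=[P1,P4] Q2=[]
t=13-14: P3@Q0 runs 1, rem=4, I/O yield, promote→Q0. Q0=[P2,P3] Q1=[P1,P4] Q2=[]
t=14-15: P2@Q0 runs 1, rem=8, I/O yield, promote→Q0. Q0=[P3,P2] Q1=[P1,P4] Q2=[]
t=15-16: P3@Q0 runs 1, rem=3, I/O yield, promote→Q0. Q0=[P2,P3] Q1=[P1,P4] Q2=[]
t=16-17: P2@Q0 runs 1, rem=7, I/O yield, promote→Q0. Q0=[P3,P2] Q1=[P1,P4] Q2=[]
t=17-18: P3@Q0 runs 1, rem=2, I/O yield, promote→Q0. Q0=[P2,P3] Q1=[P1,P4] Q2=[]
t=18-19: P2@Q0 runs 1, rem=6, I/O yield, promote→Q0. Q0=[P3,P2] Q1=[P1,P4] Q2=[]
t=19-20: P3@Q0 runs 1, rem=1, I/O yield, promote→Q0. Q0=[P2,P3] Q1=[P1,P4] Q2=[]
t=20-21: P2@Q0 runs 1, rem=5, I/O yield, promote→Q0. Q0=[P3,P2] Q1=[P1,P4] Q2=[]
t=21-22: P3@Q0 runs 1, rem=0, completes. Q0=[P2] Q1=[P1,P4] Q2=[]
t=22-23: P2@Q0 runs 1, rem=4, I/O yield, promote→Q0. Q0=[P2] Q1=[P1,P4] Q2=[]
t=23-24: P2@Q0 runs 1, rem=3, I/O yield, promote→Q0. Q0=[P2] Q1=[P1,P4] Q2=[]
t=24-25: P2@Q0 runs 1, rem=2, I/O yield, promote→Q0. Q0=[P2] Q1=[P1,P4] Q2=[]
t=25-26: P2@Q0 runs 1, rem=1, I/O yield, promote→Q0. Q0=[P2] Q1=[P1,P4] Q2=[]
t=26-27: P2@Q0 runs 1, rem=0, completes. Q0=[] Q1=[P1,P4] Q2=[]
t=27-32: P1@Q1 runs 5, rem=4, quantum used, demote→Q2. Q0=[] Q1=[P4] Q2=[P1]
t=32-37: P4@Q1 runs 5, rem=8, quantum used, demote→Q2. Q0=[] Q1=[] Q2=[P1,P4]
t=37-41: P1@Q2 runs 4, rem=0, completes. Q0=[] Q1=[] Q2=[P4]
t=41-49: P4@Q2 runs 8, rem=0, completes. Q0=[] Q1=[] Q2=[]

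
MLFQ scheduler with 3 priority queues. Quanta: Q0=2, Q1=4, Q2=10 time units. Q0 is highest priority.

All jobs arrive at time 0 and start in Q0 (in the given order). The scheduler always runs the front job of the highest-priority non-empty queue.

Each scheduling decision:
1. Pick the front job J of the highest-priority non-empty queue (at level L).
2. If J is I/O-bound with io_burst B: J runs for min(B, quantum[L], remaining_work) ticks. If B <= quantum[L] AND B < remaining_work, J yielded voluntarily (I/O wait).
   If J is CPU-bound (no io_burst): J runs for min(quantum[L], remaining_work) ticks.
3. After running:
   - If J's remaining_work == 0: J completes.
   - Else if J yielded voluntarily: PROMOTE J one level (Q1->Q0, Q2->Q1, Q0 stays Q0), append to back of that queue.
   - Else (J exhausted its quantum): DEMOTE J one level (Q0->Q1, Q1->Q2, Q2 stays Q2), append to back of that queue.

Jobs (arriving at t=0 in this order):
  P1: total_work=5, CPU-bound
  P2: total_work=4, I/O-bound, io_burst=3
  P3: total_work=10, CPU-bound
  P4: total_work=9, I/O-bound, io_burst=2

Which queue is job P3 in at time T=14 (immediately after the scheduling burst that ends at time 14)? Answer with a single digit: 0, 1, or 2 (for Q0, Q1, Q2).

Answer: 1

Derivation:
t=0-2: P1@Q0 runs 2, rem=3, quantum used, demote→Q1. Q0=[P2,P3,P4] Q1=[P1] Q2=[]
t=2-4: P2@Q0 runs 2, rem=2, quantum used, demote→Q1. Q0=[P3,P4] Q1=[P1,P2] Q2=[]
t=4-6: P3@Q0 runs 2, rem=8, quantum used, demote→Q1. Q0=[P4] Q1=[P1,P2,P3] Q2=[]
t=6-8: P4@Q0 runs 2, rem=7, I/O yield, promote→Q0. Q0=[P4] Q1=[P1,P2,P3] Q2=[]
t=8-10: P4@Q0 runs 2, rem=5, I/O yield, promote→Q0. Q0=[P4] Q1=[P1,P2,P3] Q2=[]
t=10-12: P4@Q0 runs 2, rem=3, I/O yield, promote→Q0. Q0=[P4] Q1=[P1,P2,P3] Q2=[]
t=12-14: P4@Q0 runs 2, rem=1, I/O yield, promote→Q0. Q0=[P4] Q1=[P1,P2,P3] Q2=[]
t=14-15: P4@Q0 runs 1, rem=0, completes. Q0=[] Q1=[P1,P2,P3] Q2=[]
t=15-18: P1@Q1 runs 3, rem=0, completes. Q0=[] Q1=[P2,P3] Q2=[]
t=18-20: P2@Q1 runs 2, rem=0, completes. Q0=[] Q1=[P3] Q2=[]
t=20-24: P3@Q1 runs 4, rem=4, quantum used, demote→Q2. Q0=[] Q1=[] Q2=[P3]
t=24-28: P3@Q2 runs 4, rem=0, completes. Q0=[] Q1=[] Q2=[]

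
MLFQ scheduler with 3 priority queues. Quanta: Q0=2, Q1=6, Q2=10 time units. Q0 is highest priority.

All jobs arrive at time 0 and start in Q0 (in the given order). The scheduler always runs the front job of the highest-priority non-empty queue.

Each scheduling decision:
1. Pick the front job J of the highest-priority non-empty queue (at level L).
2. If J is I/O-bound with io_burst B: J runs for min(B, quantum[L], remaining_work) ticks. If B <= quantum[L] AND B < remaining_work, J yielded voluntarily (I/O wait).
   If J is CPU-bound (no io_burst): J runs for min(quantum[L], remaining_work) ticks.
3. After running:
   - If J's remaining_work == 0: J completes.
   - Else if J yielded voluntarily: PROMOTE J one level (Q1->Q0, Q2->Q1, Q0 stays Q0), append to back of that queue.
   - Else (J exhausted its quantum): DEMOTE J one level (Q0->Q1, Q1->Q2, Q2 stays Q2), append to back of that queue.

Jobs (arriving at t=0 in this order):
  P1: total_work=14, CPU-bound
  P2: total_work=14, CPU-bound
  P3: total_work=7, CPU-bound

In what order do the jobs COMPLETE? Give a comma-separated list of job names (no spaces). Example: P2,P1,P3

t=0-2: P1@Q0 runs 2, rem=12, quantum used, demote→Q1. Q0=[P2,P3] Q1=[P1] Q2=[]
t=2-4: P2@Q0 runs 2, rem=12, quantum used, demote→Q1. Q0=[P3] Q1=[P1,P2] Q2=[]
t=4-6: P3@Q0 runs 2, rem=5, quantum used, demote→Q1. Q0=[] Q1=[P1,P2,P3] Q2=[]
t=6-12: P1@Q1 runs 6, rem=6, quantum used, demote→Q2. Q0=[] Q1=[P2,P3] Q2=[P1]
t=12-18: P2@Q1 runs 6, rem=6, quantum used, demote→Q2. Q0=[] Q1=[P3] Q2=[P1,P2]
t=18-23: P3@Q1 runs 5, rem=0, completes. Q0=[] Q1=[] Q2=[P1,P2]
t=23-29: P1@Q2 runs 6, rem=0, completes. Q0=[] Q1=[] Q2=[P2]
t=29-35: P2@Q2 runs 6, rem=0, completes. Q0=[] Q1=[] Q2=[]

Answer: P3,P1,P2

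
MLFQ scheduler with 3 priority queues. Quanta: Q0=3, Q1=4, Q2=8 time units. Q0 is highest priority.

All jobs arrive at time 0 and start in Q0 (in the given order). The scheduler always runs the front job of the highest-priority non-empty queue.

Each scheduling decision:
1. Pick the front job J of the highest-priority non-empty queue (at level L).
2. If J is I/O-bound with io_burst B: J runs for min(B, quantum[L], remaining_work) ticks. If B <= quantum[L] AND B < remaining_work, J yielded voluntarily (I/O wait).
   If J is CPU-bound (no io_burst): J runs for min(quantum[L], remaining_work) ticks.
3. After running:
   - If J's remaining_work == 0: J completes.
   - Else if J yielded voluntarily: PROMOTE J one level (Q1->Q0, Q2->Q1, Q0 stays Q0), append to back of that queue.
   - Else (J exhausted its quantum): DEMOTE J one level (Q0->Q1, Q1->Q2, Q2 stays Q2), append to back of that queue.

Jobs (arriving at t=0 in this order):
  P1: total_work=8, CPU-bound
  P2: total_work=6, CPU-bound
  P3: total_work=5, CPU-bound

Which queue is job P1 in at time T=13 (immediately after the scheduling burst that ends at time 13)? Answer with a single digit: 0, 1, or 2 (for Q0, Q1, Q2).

Answer: 2

Derivation:
t=0-3: P1@Q0 runs 3, rem=5, quantum used, demote→Q1. Q0=[P2,P3] Q1=[P1] Q2=[]
t=3-6: P2@Q0 runs 3, rem=3, quantum used, demote→Q1. Q0=[P3] Q1=[P1,P2] Q2=[]
t=6-9: P3@Q0 runs 3, rem=2, quantum used, demote→Q1. Q0=[] Q1=[P1,P2,P3] Q2=[]
t=9-13: P1@Q1 runs 4, rem=1, quantum used, demote→Q2. Q0=[] Q1=[P2,P3] Q2=[P1]
t=13-16: P2@Q1 runs 3, rem=0, completes. Q0=[] Q1=[P3] Q2=[P1]
t=16-18: P3@Q1 runs 2, rem=0, completes. Q0=[] Q1=[] Q2=[P1]
t=18-19: P1@Q2 runs 1, rem=0, completes. Q0=[] Q1=[] Q2=[]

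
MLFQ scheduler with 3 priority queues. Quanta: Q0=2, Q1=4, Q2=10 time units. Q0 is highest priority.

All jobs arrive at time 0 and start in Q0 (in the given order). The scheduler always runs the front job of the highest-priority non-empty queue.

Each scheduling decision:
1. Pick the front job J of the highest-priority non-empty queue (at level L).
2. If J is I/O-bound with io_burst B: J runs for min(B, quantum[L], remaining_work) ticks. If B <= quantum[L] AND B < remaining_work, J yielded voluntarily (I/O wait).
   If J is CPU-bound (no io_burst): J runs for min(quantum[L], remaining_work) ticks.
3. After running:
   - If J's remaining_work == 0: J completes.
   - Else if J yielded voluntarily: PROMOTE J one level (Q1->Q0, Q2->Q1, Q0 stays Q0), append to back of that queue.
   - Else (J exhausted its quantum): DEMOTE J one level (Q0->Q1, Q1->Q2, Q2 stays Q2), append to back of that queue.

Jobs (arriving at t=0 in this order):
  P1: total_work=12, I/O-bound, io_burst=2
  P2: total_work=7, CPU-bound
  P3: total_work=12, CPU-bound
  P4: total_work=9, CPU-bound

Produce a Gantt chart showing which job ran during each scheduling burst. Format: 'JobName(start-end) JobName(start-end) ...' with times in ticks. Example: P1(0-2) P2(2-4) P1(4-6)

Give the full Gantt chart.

t=0-2: P1@Q0 runs 2, rem=10, I/O yield, promote→Q0. Q0=[P2,P3,P4,P1] Q1=[] Q2=[]
t=2-4: P2@Q0 runs 2, rem=5, quantum used, demote→Q1. Q0=[P3,P4,P1] Q1=[P2] Q2=[]
t=4-6: P3@Q0 runs 2, rem=10, quantum used, demote→Q1. Q0=[P4,P1] Q1=[P2,P3] Q2=[]
t=6-8: P4@Q0 runs 2, rem=7, quantum used, demote→Q1. Q0=[P1] Q1=[P2,P3,P4] Q2=[]
t=8-10: P1@Q0 runs 2, rem=8, I/O yield, promote→Q0. Q0=[P1] Q1=[P2,P3,P4] Q2=[]
t=10-12: P1@Q0 runs 2, rem=6, I/O yield, promote→Q0. Q0=[P1] Q1=[P2,P3,P4] Q2=[]
t=12-14: P1@Q0 runs 2, rem=4, I/O yield, promote→Q0. Q0=[P1] Q1=[P2,P3,P4] Q2=[]
t=14-16: P1@Q0 runs 2, rem=2, I/O yield, promote→Q0. Q0=[P1] Q1=[P2,P3,P4] Q2=[]
t=16-18: P1@Q0 runs 2, rem=0, completes. Q0=[] Q1=[P2,P3,P4] Q2=[]
t=18-22: P2@Q1 runs 4, rem=1, quantum used, demote→Q2. Q0=[] Q1=[P3,P4] Q2=[P2]
t=22-26: P3@Q1 runs 4, rem=6, quantum used, demote→Q2. Q0=[] Q1=[P4] Q2=[P2,P3]
t=26-30: P4@Q1 runs 4, rem=3, quantum used, demote→Q2. Q0=[] Q1=[] Q2=[P2,P3,P4]
t=30-31: P2@Q2 runs 1, rem=0, completes. Q0=[] Q1=[] Q2=[P3,P4]
t=31-37: P3@Q2 runs 6, rem=0, completes. Q0=[] Q1=[] Q2=[P4]
t=37-40: P4@Q2 runs 3, rem=0, completes. Q0=[] Q1=[] Q2=[]

Answer: P1(0-2) P2(2-4) P3(4-6) P4(6-8) P1(8-10) P1(10-12) P1(12-14) P1(14-16) P1(16-18) P2(18-22) P3(22-26) P4(26-30) P2(30-31) P3(31-37) P4(37-40)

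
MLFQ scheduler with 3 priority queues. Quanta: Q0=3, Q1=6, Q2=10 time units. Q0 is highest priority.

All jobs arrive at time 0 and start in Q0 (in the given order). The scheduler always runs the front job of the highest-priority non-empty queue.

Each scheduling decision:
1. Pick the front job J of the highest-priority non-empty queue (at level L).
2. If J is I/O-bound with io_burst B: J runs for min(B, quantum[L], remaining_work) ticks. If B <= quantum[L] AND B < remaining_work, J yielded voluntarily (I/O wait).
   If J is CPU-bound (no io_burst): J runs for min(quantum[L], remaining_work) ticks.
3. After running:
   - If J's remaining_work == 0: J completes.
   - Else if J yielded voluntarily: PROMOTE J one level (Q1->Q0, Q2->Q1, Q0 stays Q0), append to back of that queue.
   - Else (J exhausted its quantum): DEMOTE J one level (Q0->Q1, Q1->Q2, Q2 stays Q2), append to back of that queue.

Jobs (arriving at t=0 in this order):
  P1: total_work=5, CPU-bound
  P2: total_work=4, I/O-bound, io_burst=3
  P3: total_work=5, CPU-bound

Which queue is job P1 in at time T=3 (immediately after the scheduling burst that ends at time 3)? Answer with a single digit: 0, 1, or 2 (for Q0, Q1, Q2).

Answer: 1

Derivation:
t=0-3: P1@Q0 runs 3, rem=2, quantum used, demote→Q1. Q0=[P2,P3] Q1=[P1] Q2=[]
t=3-6: P2@Q0 runs 3, rem=1, I/O yield, promote→Q0. Q0=[P3,P2] Q1=[P1] Q2=[]
t=6-9: P3@Q0 runs 3, rem=2, quantum used, demote→Q1. Q0=[P2] Q1=[P1,P3] Q2=[]
t=9-10: P2@Q0 runs 1, rem=0, completes. Q0=[] Q1=[P1,P3] Q2=[]
t=10-12: P1@Q1 runs 2, rem=0, completes. Q0=[] Q1=[P3] Q2=[]
t=12-14: P3@Q1 runs 2, rem=0, completes. Q0=[] Q1=[] Q2=[]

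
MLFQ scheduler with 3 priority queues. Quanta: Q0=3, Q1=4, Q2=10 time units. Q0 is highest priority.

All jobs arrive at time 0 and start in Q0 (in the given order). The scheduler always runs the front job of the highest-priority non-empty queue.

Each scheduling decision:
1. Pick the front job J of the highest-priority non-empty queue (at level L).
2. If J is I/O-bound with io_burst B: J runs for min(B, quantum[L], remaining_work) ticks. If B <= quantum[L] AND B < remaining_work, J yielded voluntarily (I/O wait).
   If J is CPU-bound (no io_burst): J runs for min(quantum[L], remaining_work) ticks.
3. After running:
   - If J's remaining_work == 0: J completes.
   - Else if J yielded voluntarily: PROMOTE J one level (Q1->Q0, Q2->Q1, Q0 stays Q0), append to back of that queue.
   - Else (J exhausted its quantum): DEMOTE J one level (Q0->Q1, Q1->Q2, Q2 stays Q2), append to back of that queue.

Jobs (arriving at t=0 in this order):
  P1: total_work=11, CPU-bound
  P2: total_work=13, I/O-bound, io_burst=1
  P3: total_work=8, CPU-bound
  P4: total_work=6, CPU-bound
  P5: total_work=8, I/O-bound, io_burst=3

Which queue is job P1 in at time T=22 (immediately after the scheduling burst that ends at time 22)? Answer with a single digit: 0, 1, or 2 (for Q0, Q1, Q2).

t=0-3: P1@Q0 runs 3, rem=8, quantum used, demote→Q1. Q0=[P2,P3,P4,P5] Q1=[P1] Q2=[]
t=3-4: P2@Q0 runs 1, rem=12, I/O yield, promote→Q0. Q0=[P3,P4,P5,P2] Q1=[P1] Q2=[]
t=4-7: P3@Q0 runs 3, rem=5, quantum used, demote→Q1. Q0=[P4,P5,P2] Q1=[P1,P3] Q2=[]
t=7-10: P4@Q0 runs 3, rem=3, quantum used, demote→Q1. Q0=[P5,P2] Q1=[P1,P3,P4] Q2=[]
t=10-13: P5@Q0 runs 3, rem=5, I/O yield, promote→Q0. Q0=[P2,P5] Q1=[P1,P3,P4] Q2=[]
t=13-14: P2@Q0 runs 1, rem=11, I/O yield, promote→Q0. Q0=[P5,P2] Q1=[P1,P3,P4] Q2=[]
t=14-17: P5@Q0 runs 3, rem=2, I/O yield, promote→Q0. Q0=[P2,P5] Q1=[P1,P3,P4] Q2=[]
t=17-18: P2@Q0 runs 1, rem=10, I/O yield, promote→Q0. Q0=[P5,P2] Q1=[P1,P3,P4] Q2=[]
t=18-20: P5@Q0 runs 2, rem=0, completes. Q0=[P2] Q1=[P1,P3,P4] Q2=[]
t=20-21: P2@Q0 runs 1, rem=9, I/O yield, promote→Q0. Q0=[P2] Q1=[P1,P3,P4] Q2=[]
t=21-22: P2@Q0 runs 1, rem=8, I/O yield, promote→Q0. Q0=[P2] Q1=[P1,P3,P4] Q2=[]
t=22-23: P2@Q0 runs 1, rem=7, I/O yield, promote→Q0. Q0=[P2] Q1=[P1,P3,P4] Q2=[]
t=23-24: P2@Q0 runs 1, rem=6, I/O yield, promote→Q0. Q0=[P2] Q1=[P1,P3,P4] Q2=[]
t=24-25: P2@Q0 runs 1, rem=5, I/O yield, promote→Q0. Q0=[P2] Q1=[P1,P3,P4] Q2=[]
t=25-26: P2@Q0 runs 1, rem=4, I/O yield, promote→Q0. Q0=[P2] Q1=[P1,P3,P4] Q2=[]
t=26-27: P2@Q0 runs 1, rem=3, I/O yield, promote→Q0. Q0=[P2] Q1=[P1,P3,P4] Q2=[]
t=27-28: P2@Q0 runs 1, rem=2, I/O yield, promote→Q0. Q0=[P2] Q1=[P1,P3,P4] Q2=[]
t=28-29: P2@Q0 runs 1, rem=1, I/O yield, promote→Q0. Q0=[P2] Q1=[P1,P3,P4] Q2=[]
t=29-30: P2@Q0 runs 1, rem=0, completes. Q0=[] Q1=[P1,P3,P4] Q2=[]
t=30-34: P1@Q1 runs 4, rem=4, quantum used, demote→Q2. Q0=[] Q1=[P3,P4] Q2=[P1]
t=34-38: P3@Q1 runs 4, rem=1, quantum used, demote→Q2. Q0=[] Q1=[P4] Q2=[P1,P3]
t=38-41: P4@Q1 runs 3, rem=0, completes. Q0=[] Q1=[] Q2=[P1,P3]
t=41-45: P1@Q2 runs 4, rem=0, completes. Q0=[] Q1=[] Q2=[P3]
t=45-46: P3@Q2 runs 1, rem=0, completes. Q0=[] Q1=[] Q2=[]

Answer: 1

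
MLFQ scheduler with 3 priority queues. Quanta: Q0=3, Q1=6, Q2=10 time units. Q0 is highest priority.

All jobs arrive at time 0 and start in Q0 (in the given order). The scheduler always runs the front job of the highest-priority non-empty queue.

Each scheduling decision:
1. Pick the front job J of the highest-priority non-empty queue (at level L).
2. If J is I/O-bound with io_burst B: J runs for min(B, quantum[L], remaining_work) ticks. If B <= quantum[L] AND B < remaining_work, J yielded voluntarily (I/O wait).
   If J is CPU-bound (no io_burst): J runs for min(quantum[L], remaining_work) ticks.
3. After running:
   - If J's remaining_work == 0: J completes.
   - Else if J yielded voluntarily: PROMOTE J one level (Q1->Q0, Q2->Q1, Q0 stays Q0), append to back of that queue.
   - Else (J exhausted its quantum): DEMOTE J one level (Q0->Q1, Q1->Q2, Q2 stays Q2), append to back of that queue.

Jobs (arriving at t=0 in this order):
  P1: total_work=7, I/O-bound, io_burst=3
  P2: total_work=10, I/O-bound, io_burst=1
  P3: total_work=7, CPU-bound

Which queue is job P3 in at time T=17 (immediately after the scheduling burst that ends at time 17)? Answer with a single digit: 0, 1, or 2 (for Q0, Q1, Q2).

Answer: 1

Derivation:
t=0-3: P1@Q0 runs 3, rem=4, I/O yield, promote→Q0. Q0=[P2,P3,P1] Q1=[] Q2=[]
t=3-4: P2@Q0 runs 1, rem=9, I/O yield, promote→Q0. Q0=[P3,P1,P2] Q1=[] Q2=[]
t=4-7: P3@Q0 runs 3, rem=4, quantum used, demote→Q1. Q0=[P1,P2] Q1=[P3] Q2=[]
t=7-10: P1@Q0 runs 3, rem=1, I/O yield, promote→Q0. Q0=[P2,P1] Q1=[P3] Q2=[]
t=10-11: P2@Q0 runs 1, rem=8, I/O yield, promote→Q0. Q0=[P1,P2] Q1=[P3] Q2=[]
t=11-12: P1@Q0 runs 1, rem=0, completes. Q0=[P2] Q1=[P3] Q2=[]
t=12-13: P2@Q0 runs 1, rem=7, I/O yield, promote→Q0. Q0=[P2] Q1=[P3] Q2=[]
t=13-14: P2@Q0 runs 1, rem=6, I/O yield, promote→Q0. Q0=[P2] Q1=[P3] Q2=[]
t=14-15: P2@Q0 runs 1, rem=5, I/O yield, promote→Q0. Q0=[P2] Q1=[P3] Q2=[]
t=15-16: P2@Q0 runs 1, rem=4, I/O yield, promote→Q0. Q0=[P2] Q1=[P3] Q2=[]
t=16-17: P2@Q0 runs 1, rem=3, I/O yield, promote→Q0. Q0=[P2] Q1=[P3] Q2=[]
t=17-18: P2@Q0 runs 1, rem=2, I/O yield, promote→Q0. Q0=[P2] Q1=[P3] Q2=[]
t=18-19: P2@Q0 runs 1, rem=1, I/O yield, promote→Q0. Q0=[P2] Q1=[P3] Q2=[]
t=19-20: P2@Q0 runs 1, rem=0, completes. Q0=[] Q1=[P3] Q2=[]
t=20-24: P3@Q1 runs 4, rem=0, completes. Q0=[] Q1=[] Q2=[]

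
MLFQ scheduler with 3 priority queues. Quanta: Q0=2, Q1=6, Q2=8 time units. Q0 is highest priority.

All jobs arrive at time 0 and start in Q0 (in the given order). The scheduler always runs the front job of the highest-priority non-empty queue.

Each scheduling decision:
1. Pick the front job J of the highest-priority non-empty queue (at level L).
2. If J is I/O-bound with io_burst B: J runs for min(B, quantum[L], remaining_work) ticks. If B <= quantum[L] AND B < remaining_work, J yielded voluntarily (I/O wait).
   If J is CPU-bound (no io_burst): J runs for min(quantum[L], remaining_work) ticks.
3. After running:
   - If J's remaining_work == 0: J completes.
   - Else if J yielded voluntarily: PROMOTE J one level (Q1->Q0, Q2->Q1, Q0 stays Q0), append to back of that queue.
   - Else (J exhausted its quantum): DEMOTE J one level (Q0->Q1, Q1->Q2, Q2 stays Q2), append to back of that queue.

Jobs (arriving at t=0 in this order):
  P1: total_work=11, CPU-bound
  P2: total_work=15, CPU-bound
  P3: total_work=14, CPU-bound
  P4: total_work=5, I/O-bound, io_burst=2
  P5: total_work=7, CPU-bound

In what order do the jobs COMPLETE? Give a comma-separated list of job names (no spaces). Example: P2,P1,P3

t=0-2: P1@Q0 runs 2, rem=9, quantum used, demote→Q1. Q0=[P2,P3,P4,P5] Q1=[P1] Q2=[]
t=2-4: P2@Q0 runs 2, rem=13, quantum used, demote→Q1. Q0=[P3,P4,P5] Q1=[P1,P2] Q2=[]
t=4-6: P3@Q0 runs 2, rem=12, quantum used, demote→Q1. Q0=[P4,P5] Q1=[P1,P2,P3] Q2=[]
t=6-8: P4@Q0 runs 2, rem=3, I/O yield, promote→Q0. Q0=[P5,P4] Q1=[P1,P2,P3] Q2=[]
t=8-10: P5@Q0 runs 2, rem=5, quantum used, demote→Q1. Q0=[P4] Q1=[P1,P2,P3,P5] Q2=[]
t=10-12: P4@Q0 runs 2, rem=1, I/O yield, promote→Q0. Q0=[P4] Q1=[P1,P2,P3,P5] Q2=[]
t=12-13: P4@Q0 runs 1, rem=0, completes. Q0=[] Q1=[P1,P2,P3,P5] Q2=[]
t=13-19: P1@Q1 runs 6, rem=3, quantum used, demote→Q2. Q0=[] Q1=[P2,P3,P5] Q2=[P1]
t=19-25: P2@Q1 runs 6, rem=7, quantum used, demote→Q2. Q0=[] Q1=[P3,P5] Q2=[P1,P2]
t=25-31: P3@Q1 runs 6, rem=6, quantum used, demote→Q2. Q0=[] Q1=[P5] Q2=[P1,P2,P3]
t=31-36: P5@Q1 runs 5, rem=0, completes. Q0=[] Q1=[] Q2=[P1,P2,P3]
t=36-39: P1@Q2 runs 3, rem=0, completes. Q0=[] Q1=[] Q2=[P2,P3]
t=39-46: P2@Q2 runs 7, rem=0, completes. Q0=[] Q1=[] Q2=[P3]
t=46-52: P3@Q2 runs 6, rem=0, completes. Q0=[] Q1=[] Q2=[]

Answer: P4,P5,P1,P2,P3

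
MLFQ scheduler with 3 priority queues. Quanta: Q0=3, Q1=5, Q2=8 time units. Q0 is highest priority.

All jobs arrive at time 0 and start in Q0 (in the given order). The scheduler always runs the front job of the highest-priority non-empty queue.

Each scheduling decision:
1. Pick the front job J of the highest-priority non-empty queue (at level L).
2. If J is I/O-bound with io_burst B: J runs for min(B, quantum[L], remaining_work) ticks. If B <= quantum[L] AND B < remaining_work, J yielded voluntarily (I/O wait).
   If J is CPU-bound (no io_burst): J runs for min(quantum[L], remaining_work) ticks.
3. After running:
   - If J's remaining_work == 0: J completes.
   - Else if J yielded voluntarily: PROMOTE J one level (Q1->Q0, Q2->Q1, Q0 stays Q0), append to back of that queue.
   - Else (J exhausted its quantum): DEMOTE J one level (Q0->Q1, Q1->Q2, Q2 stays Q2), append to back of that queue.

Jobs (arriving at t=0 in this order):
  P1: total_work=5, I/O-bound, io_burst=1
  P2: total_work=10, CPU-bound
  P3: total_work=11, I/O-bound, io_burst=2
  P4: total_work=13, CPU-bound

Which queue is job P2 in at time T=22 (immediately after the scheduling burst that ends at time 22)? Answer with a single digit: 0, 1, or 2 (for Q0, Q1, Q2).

t=0-1: P1@Q0 runs 1, rem=4, I/O yield, promote→Q0. Q0=[P2,P3,P4,P1] Q1=[] Q2=[]
t=1-4: P2@Q0 runs 3, rem=7, quantum used, demote→Q1. Q0=[P3,P4,P1] Q1=[P2] Q2=[]
t=4-6: P3@Q0 runs 2, rem=9, I/O yield, promote→Q0. Q0=[P4,P1,P3] Q1=[P2] Q2=[]
t=6-9: P4@Q0 runs 3, rem=10, quantum used, demote→Q1. Q0=[P1,P3] Q1=[P2,P4] Q2=[]
t=9-10: P1@Q0 runs 1, rem=3, I/O yield, promote→Q0. Q0=[P3,P1] Q1=[P2,P4] Q2=[]
t=10-12: P3@Q0 runs 2, rem=7, I/O yield, promote→Q0. Q0=[P1,P3] Q1=[P2,P4] Q2=[]
t=12-13: P1@Q0 runs 1, rem=2, I/O yield, promote→Q0. Q0=[P3,P1] Q1=[P2,P4] Q2=[]
t=13-15: P3@Q0 runs 2, rem=5, I/O yield, promote→Q0. Q0=[P1,P3] Q1=[P2,P4] Q2=[]
t=15-16: P1@Q0 runs 1, rem=1, I/O yield, promote→Q0. Q0=[P3,P1] Q1=[P2,P4] Q2=[]
t=16-18: P3@Q0 runs 2, rem=3, I/O yield, promote→Q0. Q0=[P1,P3] Q1=[P2,P4] Q2=[]
t=18-19: P1@Q0 runs 1, rem=0, completes. Q0=[P3] Q1=[P2,P4] Q2=[]
t=19-21: P3@Q0 runs 2, rem=1, I/O yield, promote→Q0. Q0=[P3] Q1=[P2,P4] Q2=[]
t=21-22: P3@Q0 runs 1, rem=0, completes. Q0=[] Q1=[P2,P4] Q2=[]
t=22-27: P2@Q1 runs 5, rem=2, quantum used, demote→Q2. Q0=[] Q1=[P4] Q2=[P2]
t=27-32: P4@Q1 runs 5, rem=5, quantum used, demote→Q2. Q0=[] Q1=[] Q2=[P2,P4]
t=32-34: P2@Q2 runs 2, rem=0, completes. Q0=[] Q1=[] Q2=[P4]
t=34-39: P4@Q2 runs 5, rem=0, completes. Q0=[] Q1=[] Q2=[]

Answer: 1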